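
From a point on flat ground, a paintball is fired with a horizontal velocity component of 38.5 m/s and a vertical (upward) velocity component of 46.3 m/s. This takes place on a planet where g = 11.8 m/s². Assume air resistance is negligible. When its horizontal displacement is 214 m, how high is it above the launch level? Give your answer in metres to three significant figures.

75.1 m

At x = 214 m, t = x/vₓ = 214/38.50 = 5.558 s.
Height: y = v_y0 t − ½ g t² = 46.30 × 5.558 − 5.900 × 5.558² = 257.4 − 182.3 = 75.07 m.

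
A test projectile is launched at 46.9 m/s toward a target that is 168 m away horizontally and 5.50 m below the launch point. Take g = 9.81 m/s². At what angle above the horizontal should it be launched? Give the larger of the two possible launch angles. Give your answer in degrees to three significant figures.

66.2°

Trajectory: y = x tanθ − g x² (1 + tan²θ)/(2v₀²). With x = 168, y = −5.50, v₀ = 46.9, g = 9.81:
62.94 tan²θ − 168 tanθ + (57.44) = 0.
tanθ = [168 ± √(168² − 4 × 62.94 × (57.44))] / (2 × 62.94) = (168 ± 117.3) / 125.9, giving tanθ = 0.4026 or 2.267.
θ = 21.93° or 66.19°; the larger is 66.19°.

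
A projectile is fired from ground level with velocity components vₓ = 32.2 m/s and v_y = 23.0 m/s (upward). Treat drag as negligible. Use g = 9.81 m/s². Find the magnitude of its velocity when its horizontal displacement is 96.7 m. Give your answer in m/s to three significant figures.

32.8 m/s

Time to reach x = 96.7 m: t = x/vₓ = 96.7/32.20 = 3.003 s.
Vertical velocity there: v_y = v_y0 − g t = 23.00 − 9.81 × 3.003 = −6.460 m/s.
Speed: √(vₓ² + v_y²) = √(32.20² + 6.460²) = 32.84 m/s.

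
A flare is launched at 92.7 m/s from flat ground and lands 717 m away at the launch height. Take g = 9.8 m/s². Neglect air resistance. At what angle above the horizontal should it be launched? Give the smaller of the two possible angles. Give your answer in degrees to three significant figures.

R = v₀² sin 2θ / g gives sin 2θ = gR/v₀² = 9.80·717/92.7² = 0.8177.
2θ = 54.85° or 180° − 54.85° = 125.1°, so θ = 27.43° or 62.57°.
The smaller angle is 27.43°.

27.4°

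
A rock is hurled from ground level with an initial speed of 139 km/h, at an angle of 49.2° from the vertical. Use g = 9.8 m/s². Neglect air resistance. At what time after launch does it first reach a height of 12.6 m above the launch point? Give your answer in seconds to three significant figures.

0.560 s

Convert: 139 km/h = 139/3.6 = 38.61 m/s.
vₓ = 38.61 sin 49.2° = 29.23 m/s; v_y0 = 38.61 cos 49.2° = 25.23 m/s.
Set y = v_y0 t − ½ g t² = 12.6: 4.900 t² − 25.23 t + 12.6 = 0.
Quadratic formula: t = (25.23 ± √389.56) / 9.80 = (25.23 ± 19.74) / 9.80 → t = 0.5604 s or 4.588 s.
The first (ascending) time is 0.5604 s.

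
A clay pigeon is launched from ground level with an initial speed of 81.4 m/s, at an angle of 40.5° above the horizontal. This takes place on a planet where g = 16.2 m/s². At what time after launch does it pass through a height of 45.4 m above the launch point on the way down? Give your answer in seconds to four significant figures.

5.509 s

Horizontal component vₓ = 81.40 cos 40.5° = 61.90 m/s; vertical v_y0 = 81.40 sin 40.5° = 52.87 m/s.
Require v_y0 t − ½ g t² = 45.4, i.e. 8.100 t² − 52.87 t + 45.4 = 0.
t = [52.87 ± √(52.87² − 2·16.2·45.4)] / 16.2 = (52.87 ± 36.38) / 16.2, so t = 1.017 s or t = 5.509 s.
The descending-branch root is 5.509 s.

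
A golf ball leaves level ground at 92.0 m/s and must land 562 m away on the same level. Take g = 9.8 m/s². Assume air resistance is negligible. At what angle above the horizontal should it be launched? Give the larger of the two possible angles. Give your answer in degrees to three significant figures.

69.7°

R = v₀² sin 2θ / g gives sin 2θ = gR/v₀² = 9.80·562/92.0² = 0.6507.
2θ = 40.60° or 180° − 40.60° = 139.4°, so θ = 20.30° or 69.70°.
The larger angle is 69.70°.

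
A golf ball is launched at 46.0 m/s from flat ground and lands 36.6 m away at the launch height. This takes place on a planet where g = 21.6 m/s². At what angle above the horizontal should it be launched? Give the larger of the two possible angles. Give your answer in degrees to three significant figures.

R = v₀² sin 2θ / g gives sin 2θ = gR/v₀² = 21.6·36.6/46.0² = 0.3736.
2θ = 21.94° or 180° − 21.94° = 158.1°, so θ = 10.97° or 79.03°.
The larger angle is 79.03°.

79.0°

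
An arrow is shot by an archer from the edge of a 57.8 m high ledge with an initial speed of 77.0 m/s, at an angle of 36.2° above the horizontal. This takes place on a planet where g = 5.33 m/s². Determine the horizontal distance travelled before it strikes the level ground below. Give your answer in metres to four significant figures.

1134 m

Components: vₓ = 77.00 cos 36.2° = 62.14 m/s, v_y0 = 77.00 sin 36.2° = 45.48 m/s.
Vertical motion (up positive, ground at y = 0): 2.665 t² − (45.48) t − 57.8 = 0, so t = (45.48 + √(45.48² + 2·5.33·57.8)) / 5.33 = (45.48 + 51.81) / 5.33 = 18.25 s.
Horizontal distance: R = vₓ t = 62.14 × 18.25 = 1134 m.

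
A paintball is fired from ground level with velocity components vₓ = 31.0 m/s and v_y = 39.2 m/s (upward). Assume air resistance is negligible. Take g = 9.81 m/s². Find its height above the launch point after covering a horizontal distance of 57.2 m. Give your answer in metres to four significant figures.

Time to reach x = 57.2 m: t = x/vₓ = 57.2/31.00 = 1.845 s.
Height: y = v_y0 t − ½ g t² = 39.20 × 1.845 − 4.905 × 1.845² = 72.33 − 16.70 = 55.63 m.

55.63 m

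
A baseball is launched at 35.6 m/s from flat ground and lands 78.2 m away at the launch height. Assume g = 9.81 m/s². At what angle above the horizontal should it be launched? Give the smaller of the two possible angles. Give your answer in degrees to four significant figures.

R = v₀² sin 2θ / g gives sin 2θ = gR/v₀² = 9.81·78.2/35.6² = 0.6053.
2θ = 37.25° or 180° − 37.25° = 142.7°, so θ = 18.63° or 71.37°.
The smaller angle is 18.63°.

18.63°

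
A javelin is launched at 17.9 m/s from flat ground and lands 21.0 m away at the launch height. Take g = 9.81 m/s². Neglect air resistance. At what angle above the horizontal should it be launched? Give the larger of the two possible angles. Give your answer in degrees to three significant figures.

70.0°

Level-ground range R = v₀² sin(2θ)/g ⇒ sin(2θ) = gR/v₀² = 9.81 × 21.0 / 17.9² = 0.6430.
2θ = 40.01° or 180° − 40.01° = 140.0°, so θ = 20.01° or 69.99°.
The larger angle is 69.99°.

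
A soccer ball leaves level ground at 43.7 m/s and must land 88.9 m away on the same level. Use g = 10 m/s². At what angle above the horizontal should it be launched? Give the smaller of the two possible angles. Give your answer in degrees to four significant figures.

13.87°

From R = (v₀²/g) sin 2θ: sin 2θ = 10.0 × 88.9 / 1909.7 = 0.4655.
2θ = 27.74° or 180° − 27.74° = 152.3°, so θ = 13.87° or 76.13°.
The smaller angle is 13.87°.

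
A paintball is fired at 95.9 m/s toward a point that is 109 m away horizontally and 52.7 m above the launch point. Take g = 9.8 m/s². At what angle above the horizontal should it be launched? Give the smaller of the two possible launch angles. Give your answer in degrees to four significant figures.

Trajectory: y = x tanθ − g x² (1 + tan²θ)/(2v₀²). With x = 109, y = 52.7, v₀ = 95.9, g = 9.80:
6.330 tan²θ − 109 tanθ + (59.03) = 0.
tanθ = [109 ± √(109² − 4 × 6.330 × (59.03))] / (2 × 6.330) = (109 ± 101.9) / 12.66, giving tanθ = 0.5598 or 16.66.
θ = 29.24° or 86.56°; the smaller is 29.24°.

29.24°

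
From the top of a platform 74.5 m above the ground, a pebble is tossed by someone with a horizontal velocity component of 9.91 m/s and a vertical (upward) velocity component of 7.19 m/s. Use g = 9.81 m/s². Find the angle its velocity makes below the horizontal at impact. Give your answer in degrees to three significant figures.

75.7°

With up positive and y = 0 at the ground: y(t) = 74.5 + (7.190) t − 4.905 t². Setting y = 0 and taking the positive root: t = [7.190 + √(7.190² + 2·9.81·74.5)] / 9.81 = (7.190 + 38.90) / 9.81 = 4.698 s.
At impact: v_y = v_y0 − g t = −38.90 m/s; vₓ = 9.910 m/s.
Angle below horizontal: arctan(|v_y|/vₓ) = arctan(38.90/9.910) = 75.71°.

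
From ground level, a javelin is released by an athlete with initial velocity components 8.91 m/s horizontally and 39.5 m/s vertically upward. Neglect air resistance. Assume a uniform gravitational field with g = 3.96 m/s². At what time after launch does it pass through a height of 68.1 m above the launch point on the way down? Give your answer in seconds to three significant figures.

18.0 s

Height y(t) = 39.50 t − 1.980 t² = 68.1 gives 1.980 t² − 39.50 t + 68.1 = 0.
Quadratic formula: t = (39.50 ± √1020.9) / 3.96 = (39.50 ± 31.95) / 3.96 → t = 1.906 s or 18.04 s.
The descending-branch root is 18.04 s.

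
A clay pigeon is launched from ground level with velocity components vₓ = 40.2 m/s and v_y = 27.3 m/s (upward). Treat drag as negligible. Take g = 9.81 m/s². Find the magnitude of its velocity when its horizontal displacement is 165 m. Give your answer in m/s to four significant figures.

At x = 165 m, t = x/vₓ = 165/40.20 = 4.104 s.
Vertical velocity there: v_y = v_y0 − g t = 27.30 − 9.81 × 4.104 = −12.96 m/s.
Speed: √(vₓ² + v_y²) = √(40.20² + 12.96²) = 42.24 m/s.

42.24 m/s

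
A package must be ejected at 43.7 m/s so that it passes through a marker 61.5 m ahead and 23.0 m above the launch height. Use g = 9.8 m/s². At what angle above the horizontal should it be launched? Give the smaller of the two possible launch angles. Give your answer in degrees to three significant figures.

Trajectory: y = x tanθ − g x² (1 + tan²θ)/(2v₀²). With x = 61.5, y = 23.0, v₀ = 43.7, g = 9.80:
9.705 tan²θ − 61.5 tanθ + (32.70) = 0.
tanθ = [61.5 ± √(61.5² − 4 × 9.705 × (32.70))] / (2 × 9.705) = (61.5 ± 50.13) / 19.41, giving tanθ = 0.5860 or 5.751.
θ = 30.37° or 80.14°; the smaller is 30.37°.

30.4°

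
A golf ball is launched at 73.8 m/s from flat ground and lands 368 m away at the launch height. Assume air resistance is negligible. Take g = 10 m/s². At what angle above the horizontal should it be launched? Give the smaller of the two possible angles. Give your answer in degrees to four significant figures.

From R = (v₀²/g) sin 2θ: sin 2θ = 10.0 × 368 / 5446.4 = 0.6757.
2θ = 42.51° or 180° − 42.51° = 137.5°, so θ = 21.25° or 68.75°.
The smaller angle is 21.25°.

21.25°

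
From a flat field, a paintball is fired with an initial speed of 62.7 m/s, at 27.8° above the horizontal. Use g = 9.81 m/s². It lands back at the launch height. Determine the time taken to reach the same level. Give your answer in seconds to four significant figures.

5.962 s

Components: vₓ = 62.70 cos 27.8° = 55.46 m/s, v_y0 = 62.70 sin 27.8° = 29.24 m/s.
Landing at launch height ⇒ T = 2 v_y0 / g = 2 × 29.24 / 9.81 = 5.962 s.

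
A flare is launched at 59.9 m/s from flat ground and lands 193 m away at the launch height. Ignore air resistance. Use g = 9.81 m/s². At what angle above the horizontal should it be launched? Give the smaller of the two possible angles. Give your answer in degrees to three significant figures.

15.9°

From R = (v₀²/g) sin 2θ: sin 2θ = 9.81 × 193 / 3588.0 = 0.5277.
2θ = 31.85° or 180° − 31.85° = 148.2°, so θ = 15.92° or 74.08°.
The smaller angle is 15.92°.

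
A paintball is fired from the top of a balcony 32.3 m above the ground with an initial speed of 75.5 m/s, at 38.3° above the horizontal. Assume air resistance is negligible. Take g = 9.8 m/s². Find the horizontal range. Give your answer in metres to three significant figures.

604 m

vₓ = 75.50 cos 38.3° = 59.25 m/s; v_y0 = 75.50 sin 38.3° = 46.79 m/s.
Vertical motion (up positive, ground at y = 0): 4.900 t² − (46.79) t − 32.3 = 0, so t = (46.79 + √(46.79² + 2·9.80·32.3)) / 9.80 = (46.79 + 53.13) / 9.80 = 10.20 s.
Horizontal distance: R = vₓ t = 59.25 × 10.20 = 604.1 m.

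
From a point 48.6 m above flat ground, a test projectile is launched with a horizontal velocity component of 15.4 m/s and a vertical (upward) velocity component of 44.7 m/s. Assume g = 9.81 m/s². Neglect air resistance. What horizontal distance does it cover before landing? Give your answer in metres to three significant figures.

The projectile lands when y = 48.6 + (44.70) t − ½·9.81·t² = 0. Positive root: t = (44.70 + √(44.70² + 2·9.81·48.6)) / 9.81 = (44.70 + 54.33) / 9.81 = 10.09 s.
Horizontal distance: R = vₓ t = 15.40 × 10.09 = 155.5 m.

155 m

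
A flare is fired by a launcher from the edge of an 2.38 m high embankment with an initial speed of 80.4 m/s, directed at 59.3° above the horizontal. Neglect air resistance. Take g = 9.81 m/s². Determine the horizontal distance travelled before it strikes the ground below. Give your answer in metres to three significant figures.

580 m

Resolve: vₓ = 80.40 cos 59.3° = 41.05 m/s and v_y0 = 80.40 sin 59.3° = 69.13 m/s.
With up positive and y = 0 at the ground: y(t) = 2.38 + (69.13) t − 4.905 t². Setting y = 0 and taking the positive root: t = [69.13 + √(69.13² + 2·9.81·2.38)] / 9.81 = (69.13 + 69.47) / 9.81 = 14.13 s.
Horizontal distance: R = vₓ t = 41.05 × 14.13 = 579.9 m.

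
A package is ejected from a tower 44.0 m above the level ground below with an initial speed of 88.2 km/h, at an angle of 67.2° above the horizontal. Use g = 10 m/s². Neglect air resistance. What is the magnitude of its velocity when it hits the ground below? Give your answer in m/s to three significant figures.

38.5 m/s

Convert: 88.2 km/h = 88.2/3.6 = 24.50 m/s.
Resolve: vₓ = 24.50 cos 67.2° = 9.494 m/s and v_y0 = 24.50 sin 67.2° = 22.59 m/s.
The projectile lands when y = 44.0 + (22.59) t − ½·10.0·t² = 0. Positive root: t = (22.59 + √(22.59² + 2·10.0·44.0)) / 10.0 = (22.59 + 37.28) / 10.0 = 5.987 s.
Vertical velocity at impact: v_y = v_y0 − g t = 22.59 − 10.0 × 5.987 = −37.28 m/s.
Speed: |v| = √(vₓ² + v_y²) = √(9.494² + 37.28²) = 38.47 m/s.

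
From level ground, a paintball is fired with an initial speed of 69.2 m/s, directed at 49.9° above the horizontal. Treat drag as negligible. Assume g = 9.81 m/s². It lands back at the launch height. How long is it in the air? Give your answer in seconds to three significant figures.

10.8 s

Horizontal component vₓ = 69.20 cos 49.9° = 44.57 m/s; vertical v_y0 = 69.20 sin 49.9° = 52.93 m/s.
It returns to y = 0 when t = 2 v_y0 / g = 2(52.93)/9.81 = 10.79 s.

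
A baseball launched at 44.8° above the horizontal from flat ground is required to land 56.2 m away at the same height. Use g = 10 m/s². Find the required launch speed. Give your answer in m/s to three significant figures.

On level ground R = v₀² sin 2θ / g ⇒ v₀ = √(gR / sin 2θ).
v₀ = √(10.0 × 56.2 / sin 89.60°) = √(562.0 / 1.0000) = √562.01 = 23.71 m/s.

23.7 m/s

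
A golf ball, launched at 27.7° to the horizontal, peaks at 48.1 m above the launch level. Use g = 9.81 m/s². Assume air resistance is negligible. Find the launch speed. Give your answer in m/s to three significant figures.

66.1 m/s

At the peak v_y = 0, so v_y0 = √(2gH) = √(2 × 9.81 × 48.1) = 30.72 m/s.
v_y0 = v₀ sin θ ⇒ v₀ = 30.72 / sin 27.7° = 66.09 m/s.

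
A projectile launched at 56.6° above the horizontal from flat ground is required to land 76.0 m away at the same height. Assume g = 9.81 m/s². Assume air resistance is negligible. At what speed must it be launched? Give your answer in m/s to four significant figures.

On level ground R = v₀² sin 2θ / g ⇒ v₀ = √(gR / sin 2θ).
v₀ = √(9.81 × 76.0 / sin 113.2°) = √(745.6 / 0.9191) = √811.15 = 28.48 m/s.

28.48 m/s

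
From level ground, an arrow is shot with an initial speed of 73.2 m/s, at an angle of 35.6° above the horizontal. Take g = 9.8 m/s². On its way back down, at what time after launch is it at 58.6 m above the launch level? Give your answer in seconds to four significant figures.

6.984 s

Components: vₓ = 73.20 cos 35.6° = 59.52 m/s, v_y0 = 73.20 sin 35.6° = 42.61 m/s.
Set y = v_y0 t − ½ g t² = 58.6: 4.900 t² − 42.61 t + 58.6 = 0.
t = [42.61 ± √(42.61² − 2·9.80·58.6)] / 9.80 = (42.61 ± 25.83) / 9.80, so t = 1.712 s or t = 6.984 s.
The descending-branch root is 6.984 s.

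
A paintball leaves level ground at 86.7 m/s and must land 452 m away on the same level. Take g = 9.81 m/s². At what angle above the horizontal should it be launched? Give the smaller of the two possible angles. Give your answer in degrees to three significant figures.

18.1°

R = v₀² sin 2θ / g gives sin 2θ = gR/v₀² = 9.81·452/86.7² = 0.5899.
2θ = 36.15° or 180° − 36.15° = 143.9°, so θ = 18.07° or 71.93°.
The smaller angle is 18.07°.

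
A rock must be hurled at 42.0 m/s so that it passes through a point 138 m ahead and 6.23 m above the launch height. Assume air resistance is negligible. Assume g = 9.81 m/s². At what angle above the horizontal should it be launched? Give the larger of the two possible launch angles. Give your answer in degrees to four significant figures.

64.16°

Trajectory: y = x tanθ − g x² (1 + tan²θ)/(2v₀²). With x = 138, y = 6.23, v₀ = 42.0, g = 9.81:
52.95 tan²θ − 138 tanθ + (59.18) = 0.
tanθ = [138 ± √(138² − 4 × 52.95 × (59.18))] / (2 × 52.95) = (138 ± 80.67) / 105.9, giving tanθ = 0.5413 or 2.065.
θ = 28.43° or 64.16°; the larger is 64.16°.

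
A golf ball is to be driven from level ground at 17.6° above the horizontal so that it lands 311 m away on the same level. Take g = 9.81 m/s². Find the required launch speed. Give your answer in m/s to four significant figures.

72.75 m/s

From R = (v₀² / g) sin 2θ: v₀ = √(gR / sin 2θ).
v₀ = √(9.81 × 311 / sin 35.20°) = √(3051 / 0.5764) = √5292.7 = 72.75 m/s.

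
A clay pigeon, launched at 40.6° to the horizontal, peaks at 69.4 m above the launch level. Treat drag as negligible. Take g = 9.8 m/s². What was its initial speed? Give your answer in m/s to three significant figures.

56.7 m/s

At the peak v_y = 0, so v_y0 = √(2gH) = √(2 × 9.80 × 69.4) = 36.88 m/s.
v_y0 = v₀ sin θ ⇒ v₀ = 36.88 / sin 40.6° = 56.67 m/s.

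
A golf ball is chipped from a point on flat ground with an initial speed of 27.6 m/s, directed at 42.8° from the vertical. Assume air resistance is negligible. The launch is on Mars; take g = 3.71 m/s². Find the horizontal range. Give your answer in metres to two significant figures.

200 m

Horizontal component vₓ = 27.60 sin 42.8° = 18.75 m/s; vertical v_y0 = 27.60 cos 42.8° = 20.25 m/s.
Flight time T = 2 v_y0 / g = 10.92 s.
Horizontal distance R = vₓ T = 18.75 × 10.92 = 204.7 m.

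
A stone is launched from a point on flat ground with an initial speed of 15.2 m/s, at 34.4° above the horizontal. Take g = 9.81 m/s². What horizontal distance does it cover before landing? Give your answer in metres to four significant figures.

Resolve: vₓ = 15.20 cos 34.4° = 12.54 m/s and v_y0 = 15.20 sin 34.4° = 8.587 m/s.
Flight time T = 2 v_y0 / g = 1.751 s.
Horizontal distance R = vₓ T = 12.54 × 1.751 = 21.96 m.

21.96 m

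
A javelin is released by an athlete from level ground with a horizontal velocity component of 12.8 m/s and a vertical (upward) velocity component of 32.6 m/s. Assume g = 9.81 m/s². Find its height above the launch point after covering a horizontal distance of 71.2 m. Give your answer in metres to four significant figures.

x = vₓ t ⇒ t = 71.2/12.80 = 5.562 s.
Height: y = v_y0 t − ½ g t² = 32.60 × 5.562 − 4.905 × 5.562² = 181.3 − 151.8 = 29.57 m.

29.57 m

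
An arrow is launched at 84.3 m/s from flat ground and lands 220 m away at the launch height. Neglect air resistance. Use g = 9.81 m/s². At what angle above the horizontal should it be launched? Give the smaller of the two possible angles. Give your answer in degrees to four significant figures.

R = v₀² sin 2θ / g gives sin 2θ = gR/v₀² = 9.81·220/84.3² = 0.3037.
2θ = 17.68° or 180° − 17.68° = 162.3°, so θ = 8.840° or 81.16°.
The smaller angle is 8.840°.

8.840°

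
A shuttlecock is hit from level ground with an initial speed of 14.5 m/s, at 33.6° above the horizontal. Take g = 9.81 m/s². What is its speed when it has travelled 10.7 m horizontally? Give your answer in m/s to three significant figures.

vₓ = 14.50 cos 33.6° = 12.08 m/s; v_y0 = 14.50 sin 33.6° = 8.024 m/s.
At x = 10.7 m, t = x/vₓ = 10.7/12.08 = 0.8860 s.
Vertical velocity there: v_y = v_y0 − g t = 8.024 − 9.81 × 0.8860 = −0.6670 m/s.
Speed: √(vₓ² + v_y²) = √(12.08² + 0.6670²) = 12.10 m/s.

12.1 m/s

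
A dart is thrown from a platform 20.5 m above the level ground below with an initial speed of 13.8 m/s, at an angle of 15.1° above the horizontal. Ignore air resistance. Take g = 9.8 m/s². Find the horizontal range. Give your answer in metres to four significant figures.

Components: vₓ = 13.80 cos 15.1° = 13.32 m/s, v_y0 = 13.80 sin 15.1° = 3.595 m/s.
With up positive and y = 0 at the ground: y(t) = 20.5 + (3.595) t − 4.900 t². Setting y = 0 and taking the positive root: t = [3.595 + √(3.595² + 2·9.80·20.5)] / 9.80 = (3.595 + 20.36) / 9.80 = 2.445 s.
Horizontal distance: R = vₓ t = 13.32 × 2.445 = 32.57 m.

32.57 m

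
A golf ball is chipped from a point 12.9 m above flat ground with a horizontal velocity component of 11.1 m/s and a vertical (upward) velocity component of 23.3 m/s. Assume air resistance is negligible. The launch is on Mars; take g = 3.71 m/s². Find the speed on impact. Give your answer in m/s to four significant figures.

The projectile lands when y = 12.9 + (23.30) t − ½·3.71·t² = 0. Positive root: t = (23.30 + √(23.30² + 2·3.71·12.9)) / 3.71 = (23.30 + 25.27) / 3.71 = 13.09 s.
Vertical velocity at impact: v_y = v_y0 − g t = 23.30 − 3.71 × 13.09 = −25.27 m/s.
Speed: |v| = √(vₓ² + v_y²) = √(11.10² + 25.27²) = 27.60 m/s.

27.60 m/s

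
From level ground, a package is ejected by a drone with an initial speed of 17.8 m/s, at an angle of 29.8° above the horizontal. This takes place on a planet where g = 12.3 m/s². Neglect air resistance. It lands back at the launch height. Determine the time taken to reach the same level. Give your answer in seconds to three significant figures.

1.44 s

Resolve: vₓ = 17.80 cos 29.8° = 15.45 m/s and v_y0 = 17.80 sin 29.8° = 8.846 m/s.
Time of flight on level ground: T = 2 v_y0 / g = 2 × 8.846 / 12.3 = 1.438 s.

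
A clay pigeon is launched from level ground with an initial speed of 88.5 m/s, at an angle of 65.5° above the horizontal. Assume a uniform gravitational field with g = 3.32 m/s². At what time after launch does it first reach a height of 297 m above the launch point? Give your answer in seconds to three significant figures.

Resolve: vₓ = 88.50 cos 65.5° = 36.70 m/s and v_y0 = 88.50 sin 65.5° = 80.53 m/s.
Set y = v_y0 t − ½ g t² = 297: 1.660 t² − 80.53 t + 297 = 0.
Quadratic formula: t = (80.53 ± √4513.3) / 3.32 = (80.53 ± 67.18) / 3.32 → t = 4.021 s or 44.49 s.
The first (ascending) time is 4.021 s.

4.02 s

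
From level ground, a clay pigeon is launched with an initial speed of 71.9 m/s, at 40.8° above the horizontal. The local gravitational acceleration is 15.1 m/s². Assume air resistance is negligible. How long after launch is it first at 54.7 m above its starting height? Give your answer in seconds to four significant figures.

1.551 s

Resolve: vₓ = 71.90 cos 40.8° = 54.43 m/s and v_y0 = 71.90 sin 40.8° = 46.98 m/s.
Height y(t) = 46.98 t − 7.550 t² = 54.7 gives 7.550 t² − 46.98 t + 54.7 = 0.
t = [46.98 ± √(46.98² − 2·15.1·54.7)] / 15.1 = (46.98 ± 23.56) / 15.1, so t = 1.551 s or t = 4.672 s.
The first (ascending) time is 1.551 s.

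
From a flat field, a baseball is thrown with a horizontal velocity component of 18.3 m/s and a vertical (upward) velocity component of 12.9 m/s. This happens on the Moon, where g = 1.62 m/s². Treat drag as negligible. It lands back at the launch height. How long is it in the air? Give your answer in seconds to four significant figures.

Landing at launch height ⇒ T = 2 v_y0 / g = 2 × 12.90 / 1.62 = 15.93 s.

15.93 s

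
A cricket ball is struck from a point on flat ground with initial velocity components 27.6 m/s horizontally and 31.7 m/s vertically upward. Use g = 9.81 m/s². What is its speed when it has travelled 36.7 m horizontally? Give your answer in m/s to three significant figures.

At x = 36.7 m, t = x/vₓ = 36.7/27.60 = 1.330 s.
Vertical velocity there: v_y = v_y0 − g t = 31.70 − 9.81 × 1.330 = 18.66 m/s.
Speed: √(vₓ² + v_y²) = √(27.60² + 18.66²) = 33.31 m/s.

33.3 m/s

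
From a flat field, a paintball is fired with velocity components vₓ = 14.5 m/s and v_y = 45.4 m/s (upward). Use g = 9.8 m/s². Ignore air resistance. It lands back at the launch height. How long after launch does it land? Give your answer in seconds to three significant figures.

9.27 s

It returns to y = 0 when t = 2 v_y0 / g = 2(45.40)/9.80 = 9.265 s.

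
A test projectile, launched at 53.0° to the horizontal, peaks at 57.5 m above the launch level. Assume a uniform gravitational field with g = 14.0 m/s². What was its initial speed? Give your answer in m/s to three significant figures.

50.2 m/s

At the peak v_y = 0, so v_y0 = √(2gH) = √(2 × 14.0 × 57.5) = 40.12 m/s.
v_y0 = v₀ sin θ ⇒ v₀ = 40.12 / sin 53.0° = 50.24 m/s.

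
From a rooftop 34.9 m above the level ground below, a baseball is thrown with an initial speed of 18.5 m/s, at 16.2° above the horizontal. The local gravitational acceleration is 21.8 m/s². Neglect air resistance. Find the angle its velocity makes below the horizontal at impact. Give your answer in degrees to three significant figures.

Horizontal component vₓ = 18.50 cos 16.2° = 17.77 m/s; vertical v_y0 = 18.50 sin 16.2° = 5.161 m/s.
Vertical motion (up positive, ground at y = 0): 10.90 t² − (5.161) t − 34.9 = 0, so t = (5.161 + √(5.161² + 2·21.8·34.9)) / 21.8 = (5.161 + 39.35) / 21.8 = 2.042 s.
At impact: v_y = v_y0 − g t = −39.35 m/s; vₓ = 17.77 m/s.
Angle below horizontal: arctan(|v_y|/vₓ) = arctan(39.35/17.77) = 65.70°.

65.7°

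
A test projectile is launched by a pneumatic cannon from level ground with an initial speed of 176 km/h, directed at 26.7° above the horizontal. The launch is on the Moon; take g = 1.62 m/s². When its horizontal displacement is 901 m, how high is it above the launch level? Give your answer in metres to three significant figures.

Convert: 176 km/h = 176/3.6 = 48.89 m/s.
Horizontal component vₓ = 48.89 cos 26.7° = 43.68 m/s; vertical v_y0 = 48.89 sin 26.7° = 21.97 m/s.
Time to reach x = 901 m: t = x/vₓ = 901/43.68 = 20.63 s.
Height: y = v_y0 t − ½ g t² = 21.97 × 20.63 − 0.8100 × 20.63² = 453.2 − 344.7 = 108.4 m.

108 m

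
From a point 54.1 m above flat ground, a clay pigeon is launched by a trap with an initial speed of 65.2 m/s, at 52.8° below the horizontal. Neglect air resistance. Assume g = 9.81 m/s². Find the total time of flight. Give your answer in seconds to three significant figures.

Components: vₓ = 65.20 cos 52.8° = 39.42 m/s, v_y0 = −51.93 m/s (downward).
With up positive and y = 0 at the ground: y(t) = 54.1 + (−51.93) t − 4.905 t². Setting y = 0 and taking the positive root: t = [−51.93 + √(51.93² + 2·9.81·54.1)] / 9.81 = (−51.93 + 61.31) / 9.81 = 0.9555 s.

0.955 s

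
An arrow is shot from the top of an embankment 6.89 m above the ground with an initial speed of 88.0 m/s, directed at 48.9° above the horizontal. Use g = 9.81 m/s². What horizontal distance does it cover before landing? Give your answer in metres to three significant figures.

788 m

Components: vₓ = 88.00 cos 48.9° = 57.85 m/s, v_y0 = 88.00 sin 48.9° = 66.31 m/s.
Vertical motion (up positive, ground at y = 0): 4.905 t² − (66.31) t − 6.89 = 0, so t = (66.31 + √(66.31² + 2·9.81·6.89)) / 9.81 = (66.31 + 67.33) / 9.81 = 13.62 s.
Horizontal distance: R = vₓ t = 57.85 × 13.62 = 788.1 m.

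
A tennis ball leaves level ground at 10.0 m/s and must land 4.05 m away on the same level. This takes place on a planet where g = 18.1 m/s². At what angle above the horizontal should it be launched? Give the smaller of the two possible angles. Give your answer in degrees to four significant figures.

Level-ground range R = v₀² sin(2θ)/g ⇒ sin(2θ) = gR/v₀² = 18.1 × 4.05 / 10.0² = 0.7331.
2θ = 47.14° or 180° − 47.14° = 132.9°, so θ = 23.57° or 66.43°.
The smaller angle is 23.57°.

23.57°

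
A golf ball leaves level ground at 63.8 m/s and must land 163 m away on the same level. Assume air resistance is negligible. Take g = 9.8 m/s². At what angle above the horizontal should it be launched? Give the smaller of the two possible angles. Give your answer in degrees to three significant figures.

From R = (v₀²/g) sin 2θ: sin 2θ = 9.80 × 163 / 4070.4 = 0.3924.
2θ = 23.11° or 180° − 23.11° = 156.9°, so θ = 11.55° or 78.45°.
The smaller angle is 11.55°.

11.6°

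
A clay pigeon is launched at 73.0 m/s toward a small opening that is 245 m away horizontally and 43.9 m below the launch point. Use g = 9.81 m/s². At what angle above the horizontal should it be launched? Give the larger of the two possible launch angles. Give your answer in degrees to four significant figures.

Trajectory: y = x tanθ − g x² (1 + tan²θ)/(2v₀²). With x = 245, y = −43.9, v₀ = 73.0, g = 9.81:
55.25 tan²θ − 245 tanθ + (11.35) = 0.
tanθ = [245 ± √(245² − 4 × 55.25 × (11.35))] / (2 × 55.25) = (245 ± 239.8) / 110.5, giving tanθ = 0.04682 or 4.388.
θ = 2.680° or 77.16°; the larger is 77.16°.

77.16°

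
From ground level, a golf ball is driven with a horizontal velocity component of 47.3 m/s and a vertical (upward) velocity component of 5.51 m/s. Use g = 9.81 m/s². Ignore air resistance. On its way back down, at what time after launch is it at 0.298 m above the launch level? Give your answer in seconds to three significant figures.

Require v_y0 t − ½ g t² = 0.298, i.e. 4.905 t² − 5.510 t + 0.298 = 0.
t = [5.510 ± √(5.510² − 2·9.81·0.298)] / 9.81 = (5.510 ± 4.951) / 9.81, so t = 0.05697 s or t = 1.066 s.
The descending-branch root is 1.066 s.

1.07 s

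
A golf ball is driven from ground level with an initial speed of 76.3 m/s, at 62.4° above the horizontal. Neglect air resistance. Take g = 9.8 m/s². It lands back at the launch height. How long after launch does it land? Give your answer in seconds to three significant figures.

Resolve: vₓ = 76.30 cos 62.4° = 35.35 m/s and v_y0 = 76.30 sin 62.4° = 67.62 m/s.
Landing at launch height ⇒ T = 2 v_y0 / g = 2 × 67.62 / 9.80 = 13.80 s.

13.8 s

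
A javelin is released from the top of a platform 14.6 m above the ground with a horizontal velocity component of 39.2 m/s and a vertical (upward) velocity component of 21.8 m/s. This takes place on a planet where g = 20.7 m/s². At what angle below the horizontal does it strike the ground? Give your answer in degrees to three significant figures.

The projectile lands when y = 14.6 + (21.80) t − ½·20.7·t² = 0. Positive root: t = (21.80 + √(21.80² + 2·20.7·14.6)) / 20.7 = (21.80 + 32.86) / 20.7 = 2.641 s.
At impact: v_y = v_y0 − g t = −32.86 m/s; vₓ = 39.20 m/s.
Angle below horizontal: arctan(|v_y|/vₓ) = arctan(32.86/39.20) = 39.97°.

40.0°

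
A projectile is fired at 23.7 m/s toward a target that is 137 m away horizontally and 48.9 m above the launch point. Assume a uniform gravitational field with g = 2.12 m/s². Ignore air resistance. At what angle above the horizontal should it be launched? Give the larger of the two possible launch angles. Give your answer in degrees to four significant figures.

Trajectory: y = x tanθ − g x² (1 + tan²θ)/(2v₀²). With x = 137, y = 48.9, v₀ = 23.7, g = 2.12:
35.42 tan²θ − 137 tanθ + (84.32) = 0.
tanθ = [137 ± √(137² − 4 × 35.42 × (84.32))] / (2 × 35.42) = (137 ± 82.60) / 70.84, giving tanθ = 0.7679 or 3.100.
θ = 37.52° or 72.12°; the larger is 72.12°.

72.12°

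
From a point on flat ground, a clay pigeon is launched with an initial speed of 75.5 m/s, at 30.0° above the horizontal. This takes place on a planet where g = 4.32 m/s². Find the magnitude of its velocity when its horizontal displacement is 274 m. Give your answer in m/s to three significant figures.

Resolve: vₓ = 75.50 cos 30.0° = 65.38 m/s and v_y0 = 75.50 sin 30.0° = 37.75 m/s.
Time to reach x = 274 m: t = x/vₓ = 274/65.38 = 4.191 s.
Vertical velocity there: v_y = v_y0 − g t = 37.75 − 4.32 × 4.191 = 19.65 m/s.
Speed: √(vₓ² + v_y²) = √(65.38² + 19.65²) = 68.27 m/s.

68.3 m/s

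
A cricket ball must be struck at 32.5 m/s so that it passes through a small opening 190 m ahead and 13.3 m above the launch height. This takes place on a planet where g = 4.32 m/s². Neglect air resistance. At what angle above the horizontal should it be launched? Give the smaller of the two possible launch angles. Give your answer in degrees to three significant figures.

Trajectory: y = x tanθ − g x² (1 + tan²θ)/(2v₀²). With x = 190, y = 13.3, v₀ = 32.5, g = 4.32:
73.82 tan²θ − 190 tanθ + (87.12) = 0.
tanθ = [190 ± √(190² − 4 × 73.82 × (87.12))] / (2 × 73.82) = (190 ± 101.8) / 147.6, giving tanθ = 0.5970 or 1.977.
θ = 30.84° or 63.16°; the smaller is 30.84°.

30.8°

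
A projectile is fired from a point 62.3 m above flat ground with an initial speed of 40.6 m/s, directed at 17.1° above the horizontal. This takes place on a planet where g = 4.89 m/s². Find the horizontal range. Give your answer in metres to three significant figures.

312 m

Horizontal component vₓ = 40.60 cos 17.1° = 38.81 m/s; vertical v_y0 = 40.60 sin 17.1° = 11.94 m/s.
Vertical motion (up positive, ground at y = 0): 2.445 t² − (11.94) t − 62.3 = 0, so t = (11.94 + √(11.94² + 2·4.89·62.3)) / 4.89 = (11.94 + 27.42) / 4.89 = 8.049 s.
Horizontal distance: R = vₓ t = 38.81 × 8.049 = 312.3 m.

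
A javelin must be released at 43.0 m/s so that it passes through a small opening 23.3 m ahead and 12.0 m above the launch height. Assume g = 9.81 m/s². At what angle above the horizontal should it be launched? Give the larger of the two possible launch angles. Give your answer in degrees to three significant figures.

Trajectory: y = x tanθ − g x² (1 + tan²θ)/(2v₀²). With x = 23.3, y = 12.0, v₀ = 43.0, g = 9.81:
1.440 tan²θ − 23.3 tanθ + (13.44) = 0.
tanθ = [23.3 ± √(23.3² − 4 × 1.440 × (13.44))] / (2 × 1.440) = (23.3 ± 21.57) / 2.880, giving tanθ = 0.5990 or 15.58.
θ = 30.92° or 86.33°; the larger is 86.33°.

86.3°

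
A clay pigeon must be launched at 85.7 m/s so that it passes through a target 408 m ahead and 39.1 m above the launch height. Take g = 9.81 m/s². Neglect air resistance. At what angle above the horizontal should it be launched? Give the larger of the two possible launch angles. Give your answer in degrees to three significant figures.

72.9°

Trajectory: y = x tanθ − g x² (1 + tan²θ)/(2v₀²). With x = 408, y = 39.1, v₀ = 85.7, g = 9.81:
111.2 tan²θ − 408 tanθ + (150.3) = 0.
tanθ = [408 ± √(408² − 4 × 111.2 × (150.3))] / (2 × 111.2) = (408 ± 315.7) / 222.3, giving tanθ = 0.4153 or 3.255.
θ = 22.55° or 72.92°; the larger is 72.92°.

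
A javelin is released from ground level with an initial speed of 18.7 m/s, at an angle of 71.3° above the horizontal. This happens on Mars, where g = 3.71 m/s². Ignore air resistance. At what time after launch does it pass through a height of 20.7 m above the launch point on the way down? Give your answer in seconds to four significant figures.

8.185 s

Horizontal component vₓ = 18.70 cos 71.3° = 5.995 m/s; vertical v_y0 = 18.70 sin 71.3° = 17.71 m/s.
Height y(t) = 17.71 t − 1.855 t² = 20.7 gives 1.855 t² − 17.71 t + 20.7 = 0.
Quadratic formula: t = (17.71 ± √160.15) / 3.71 = (17.71 ± 12.66) / 3.71 → t = 1.363 s or 8.185 s.
The descending-branch root is 8.185 s.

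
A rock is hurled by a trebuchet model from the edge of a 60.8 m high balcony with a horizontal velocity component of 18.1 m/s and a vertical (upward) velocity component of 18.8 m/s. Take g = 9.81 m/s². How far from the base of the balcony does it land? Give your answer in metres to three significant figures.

107 m

With up positive and y = 0 at the ground: y(t) = 60.8 + (18.80) t − 4.905 t². Setting y = 0 and taking the positive root: t = [18.80 + √(18.80² + 2·9.81·60.8)] / 9.81 = (18.80 + 39.32) / 9.81 = 5.925 s.
Horizontal distance: R = vₓ t = 18.10 × 5.925 = 107.2 m.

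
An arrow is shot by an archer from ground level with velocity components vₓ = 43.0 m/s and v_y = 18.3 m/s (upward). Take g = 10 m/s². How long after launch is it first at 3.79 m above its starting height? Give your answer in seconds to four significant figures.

Require v_y0 t − ½ g t² = 3.79, i.e. 5.000 t² − 18.30 t + 3.79 = 0.
Quadratic formula: t = (18.30 ± √259.09) / 10.0 = (18.30 ± 16.10) / 10.0 → t = 0.2204 s or 3.440 s.
The first (ascending) time is 0.2204 s.

0.2204 s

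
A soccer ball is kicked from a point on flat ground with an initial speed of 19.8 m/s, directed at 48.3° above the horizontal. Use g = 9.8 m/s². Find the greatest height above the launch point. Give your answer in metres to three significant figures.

11.2 m

Components: vₓ = 19.80 cos 48.3° = 13.17 m/s, v_y0 = 19.80 sin 48.3° = 14.78 m/s.
Peak height H = v_y0² / (2g) = 218.55 / 19.60 = 11.15 m.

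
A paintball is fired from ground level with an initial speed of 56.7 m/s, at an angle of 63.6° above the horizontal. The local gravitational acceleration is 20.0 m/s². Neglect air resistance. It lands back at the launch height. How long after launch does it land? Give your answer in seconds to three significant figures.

Horizontal component vₓ = 56.70 cos 63.6° = 25.21 m/s; vertical v_y0 = 56.70 sin 63.6° = 50.79 m/s.
Landing at launch height ⇒ T = 2 v_y0 / g = 2 × 50.79 / 20.0 = 5.079 s.

5.08 s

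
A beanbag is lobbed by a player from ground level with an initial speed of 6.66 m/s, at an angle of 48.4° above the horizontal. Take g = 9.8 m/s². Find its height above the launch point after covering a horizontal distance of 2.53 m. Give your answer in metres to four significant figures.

1.245 m

Horizontal component vₓ = 6.660 cos 48.4° = 4.422 m/s; vertical v_y0 = 6.660 sin 48.4° = 4.980 m/s.
x = vₓ t ⇒ t = 2.53/4.422 = 0.5722 s.
Height: y = v_y0 t − ½ g t² = 4.980 × 0.5722 − 4.900 × 0.5722² = 2.850 − 1.604 = 1.245 m.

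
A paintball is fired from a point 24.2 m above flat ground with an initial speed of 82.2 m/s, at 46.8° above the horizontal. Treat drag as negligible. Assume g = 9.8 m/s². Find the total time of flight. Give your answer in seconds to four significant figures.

12.62 s

Resolve: vₓ = 82.20 cos 46.8° = 56.27 m/s and v_y0 = 82.20 sin 46.8° = 59.92 m/s.
The projectile lands when y = 24.2 + (59.92) t − ½·9.80·t² = 0. Positive root: t = (59.92 + √(59.92² + 2·9.80·24.2)) / 9.80 = (59.92 + 63.76) / 9.80 = 12.62 s.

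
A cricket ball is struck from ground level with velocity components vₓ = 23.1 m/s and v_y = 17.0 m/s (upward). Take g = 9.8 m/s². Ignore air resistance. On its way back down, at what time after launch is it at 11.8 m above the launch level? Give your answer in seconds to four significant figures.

Height y(t) = 17.00 t − 4.900 t² = 11.8 gives 4.900 t² − 17.00 t + 11.8 = 0.
Quadratic formula: t = (17.00 ± √57.720) / 9.80 = (17.00 ± 7.597) / 9.80 → t = 0.9595 s or 2.510 s.
The descending-branch root is 2.510 s.

2.510 s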